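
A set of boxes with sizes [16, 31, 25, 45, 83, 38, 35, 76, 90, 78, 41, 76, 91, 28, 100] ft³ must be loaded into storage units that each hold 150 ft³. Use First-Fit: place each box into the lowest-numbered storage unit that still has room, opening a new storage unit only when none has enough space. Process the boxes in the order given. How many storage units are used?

8 storage units

16 ft³ → storage unit 1 (remaining 134 ft³)
31 ft³ → storage unit 1 (remaining 103 ft³)
25 ft³ → storage unit 1 (remaining 78 ft³)
45 ft³ → storage unit 1 (remaining 33 ft³)
83 ft³ → storage unit 2 (remaining 67 ft³)
38 ft³ → storage unit 2 (remaining 29 ft³)
35 ft³ → storage unit 3 (remaining 115 ft³)
76 ft³ → storage unit 3 (remaining 39 ft³)
90 ft³ → storage unit 4 (remaining 60 ft³)
78 ft³ → storage unit 5 (remaining 72 ft³)
41 ft³ → storage unit 4 (remaining 19 ft³)
76 ft³ → storage unit 6 (remaining 74 ft³)
91 ft³ → storage unit 7 (remaining 59 ft³)
28 ft³ → storage unit 1 (remaining 5 ft³)
100 ft³ → storage unit 8 (remaining 50 ft³)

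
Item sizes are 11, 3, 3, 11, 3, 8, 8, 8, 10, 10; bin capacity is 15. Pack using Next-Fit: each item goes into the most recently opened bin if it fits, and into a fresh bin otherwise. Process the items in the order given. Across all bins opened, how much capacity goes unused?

30

bin 1: place 11, 4 left
bin 1: place 3, 1 left
bin 2: place 3, 12 left
bin 2: place 11, 1 left
bin 3: place 3, 12 left
bin 3: place 8, 4 left
bin 4: place 8, 7 left
bin 5: place 8, 7 left
bin 6: place 10, 5 left
bin 7: place 10, 5 left
7 bins × 15 = 105; used 75; unused 30.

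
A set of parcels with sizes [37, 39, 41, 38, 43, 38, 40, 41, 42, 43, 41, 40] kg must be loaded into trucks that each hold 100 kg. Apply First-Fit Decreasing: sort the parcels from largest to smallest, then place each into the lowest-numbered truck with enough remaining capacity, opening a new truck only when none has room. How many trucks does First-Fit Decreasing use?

Sorted descending: 43, 43, 42, 41, 41, 41, 40, 40, 39, 38, 38, 37.
truck 1: place 43 kg, 57 kg left
truck 1: place 43 kg, 14 kg left
truck 2: place 42 kg, 58 kg left
truck 2: place 41 kg, 17 kg left
truck 3: place 41 kg, 59 kg left
truck 3: place 41 kg, 18 kg left
truck 4: place 40 kg, 60 kg left
truck 4: place 40 kg, 20 kg left
truck 5: place 39 kg, 61 kg left
truck 5: place 38 kg, 23 kg left
truck 6: place 38 kg, 62 kg left
truck 6: place 37 kg, 25 kg left
Final trucks: [43,43] [42,41] [41,41] [40,40] [39,38] [38,37].

6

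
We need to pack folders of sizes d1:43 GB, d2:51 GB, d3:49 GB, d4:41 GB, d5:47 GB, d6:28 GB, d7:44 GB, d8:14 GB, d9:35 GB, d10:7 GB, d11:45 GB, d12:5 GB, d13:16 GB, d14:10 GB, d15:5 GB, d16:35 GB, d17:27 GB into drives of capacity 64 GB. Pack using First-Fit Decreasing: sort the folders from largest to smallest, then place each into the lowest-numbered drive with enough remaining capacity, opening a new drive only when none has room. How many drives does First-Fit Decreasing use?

9

Sorted descending: 51, 49, 47, 45, 44, 43, 41, 35, 35, 28, 27, 16, 14, 10, 7, 5, 5.
drive 1: place 51 GB, 13 GB left
drive 2: place 49 GB, 15 GB left
drive 3: place 47 GB, 17 GB left
drive 4: place 45 GB, 19 GB left
drive 5: place 44 GB, 20 GB left
drive 6: place 43 GB, 21 GB left
drive 7: place 41 GB, 23 GB left
drive 8: place 35 GB, 29 GB left
drive 9: place 35 GB, 29 GB left
drive 8: place 28 GB, 1 GB left
drive 9: place 27 GB, 2 GB left
drive 3: place 16 GB, 1 GB left
drive 2: place 14 GB, 1 GB left
drive 1: place 10 GB, 3 GB left
drive 4: place 7 GB, 12 GB left
drive 4: place 5 GB, 7 GB left
drive 4: place 5 GB, 2 GB left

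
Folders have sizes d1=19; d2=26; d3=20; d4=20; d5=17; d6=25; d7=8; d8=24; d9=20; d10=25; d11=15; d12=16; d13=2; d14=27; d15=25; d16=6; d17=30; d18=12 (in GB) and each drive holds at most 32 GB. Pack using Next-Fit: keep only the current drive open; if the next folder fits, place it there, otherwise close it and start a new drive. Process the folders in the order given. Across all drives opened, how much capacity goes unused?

111

drive 1: place d1 (19 GB), 13 GB left
drive 2: place d2 (26 GB), 6 GB left
drive 3: place d3 (20 GB), 12 GB left
drive 4: place d4 (20 GB), 12 GB left
drive 5: place d5 (17 GB), 15 GB left
drive 6: place d6 (25 GB), 7 GB left
drive 7: place d7 (8 GB), 24 GB left
drive 7: place d8 (24 GB), 0 GB left
drive 8: place d9 (20 GB), 12 GB left
drive 9: place d10 (25 GB), 7 GB left
drive 10: place d11 (15 GB), 17 GB left
drive 10: place d12 (16 GB), 1 GB left
drive 11: place d13 (2 GB), 30 GB left
drive 11: place d14 (27 GB), 3 GB left
drive 12: place d15 (25 GB), 7 GB left
drive 12: place d16 (6 GB), 1 GB left
drive 13: place d17 (30 GB), 2 GB left
drive 14: place d18 (12 GB), 20 GB left
14 drives × 32 GB = 448 GB; used 337 GB; unused 111 GB.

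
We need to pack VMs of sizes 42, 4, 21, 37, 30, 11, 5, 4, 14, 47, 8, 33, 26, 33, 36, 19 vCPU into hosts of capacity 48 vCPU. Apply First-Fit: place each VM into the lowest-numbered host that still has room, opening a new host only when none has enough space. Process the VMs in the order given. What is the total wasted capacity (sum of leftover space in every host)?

62

42 vCPU → host 1 (remaining 6 vCPU)
4 vCPU → host 1 (remaining 2 vCPU)
21 vCPU → host 2 (remaining 27 vCPU)
37 vCPU → host 3 (remaining 11 vCPU)
30 vCPU → host 4 (remaining 18 vCPU)
11 vCPU → host 2 (remaining 16 vCPU)
5 vCPU → host 2 (remaining 11 vCPU)
4 vCPU → host 2 (remaining 7 vCPU)
14 vCPU → host 4 (remaining 4 vCPU)
47 vCPU → host 5 (remaining 1 vCPU)
8 vCPU → host 3 (remaining 3 vCPU)
33 vCPU → host 6 (remaining 15 vCPU)
26 vCPU → host 7 (remaining 22 vCPU)
33 vCPU → host 8 (remaining 15 vCPU)
36 vCPU → host 9 (remaining 12 vCPU)
19 vCPU → host 7 (remaining 3 vCPU)
9 hosts × 48 vCPU = 432 vCPU; used 370 vCPU; unused 62 vCPU.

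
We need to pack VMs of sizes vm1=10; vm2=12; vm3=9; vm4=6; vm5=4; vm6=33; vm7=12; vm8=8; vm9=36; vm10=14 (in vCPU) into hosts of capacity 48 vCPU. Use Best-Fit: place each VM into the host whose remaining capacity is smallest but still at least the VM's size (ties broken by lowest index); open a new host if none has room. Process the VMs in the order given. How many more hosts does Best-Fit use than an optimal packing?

Best-Fit: [10,12,9,6,4] [33,12] [8,36] [14] → 4 hosts.
Total size 144 vCPU; any packing needs at least ⌈144/48⌉ = 3 hosts.
An optimal packing achieves that bound: [36,12] [33,9,6] [14,12,10,8,4] → 3 hosts.
Excess: 4 − 3 = 1.

1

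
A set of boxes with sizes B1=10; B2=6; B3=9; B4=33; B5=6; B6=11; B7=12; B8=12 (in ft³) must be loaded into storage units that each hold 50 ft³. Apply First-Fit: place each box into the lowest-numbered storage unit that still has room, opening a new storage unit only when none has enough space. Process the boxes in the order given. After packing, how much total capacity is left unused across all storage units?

Put B1 (10 ft³) in storage unit 1; 40 ft³ remain.
Put B2 (6 ft³) in storage unit 1; 34 ft³ remain.
Put B3 (9 ft³) in storage unit 1; 25 ft³ remain.
Put B4 (33 ft³) in storage unit 2; 17 ft³ remain.
Put B5 (6 ft³) in storage unit 1; 19 ft³ remain.
Put B6 (11 ft³) in storage unit 1; 8 ft³ remain.
Put B7 (12 ft³) in storage unit 2; 5 ft³ remain.
Put B8 (12 ft³) in storage unit 3; 38 ft³ remain.
3 storage units × 50 ft³ = 150 ft³; used 99 ft³; unused 51 ft³.

51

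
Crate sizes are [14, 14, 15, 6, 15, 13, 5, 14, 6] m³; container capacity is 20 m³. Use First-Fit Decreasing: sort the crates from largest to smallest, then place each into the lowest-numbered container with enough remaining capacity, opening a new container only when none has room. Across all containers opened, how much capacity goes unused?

Sorted descending: 15, 15, 14, 14, 14, 13, 6, 6, 5.
15 m³ → container 1 (remaining 5 m³)
15 m³ → container 2 (remaining 5 m³)
14 m³ → container 3 (remaining 6 m³)
14 m³ → container 4 (remaining 6 m³)
14 m³ → container 5 (remaining 6 m³)
13 m³ → container 6 (remaining 7 m³)
6 m³ → container 3 (remaining 0 m³)
6 m³ → container 4 (remaining 0 m³)
5 m³ → container 1 (remaining 0 m³)
6 containers × 20 m³ = 120 m³; used 102 m³; unused 18 m³.

18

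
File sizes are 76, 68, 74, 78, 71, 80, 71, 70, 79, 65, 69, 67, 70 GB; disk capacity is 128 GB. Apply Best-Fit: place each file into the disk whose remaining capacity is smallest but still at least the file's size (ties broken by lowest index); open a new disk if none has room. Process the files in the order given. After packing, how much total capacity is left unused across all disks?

disk 1: place 76 GB, 52 GB left
disk 2: place 68 GB, 60 GB left
disk 3: place 74 GB, 54 GB left
disk 4: place 78 GB, 50 GB left
disk 5: place 71 GB, 57 GB left
disk 6: place 80 GB, 48 GB left
disk 7: place 71 GB, 57 GB left
disk 8: place 70 GB, 58 GB left
disk 9: place 79 GB, 49 GB left
disk 10: place 65 GB, 63 GB left
disk 11: place 69 GB, 59 GB left
disk 12: place 67 GB, 61 GB left
disk 13: place 70 GB, 58 GB left
13 disks × 128 GB = 1664 GB; used 938 GB; unused 726 GB.

726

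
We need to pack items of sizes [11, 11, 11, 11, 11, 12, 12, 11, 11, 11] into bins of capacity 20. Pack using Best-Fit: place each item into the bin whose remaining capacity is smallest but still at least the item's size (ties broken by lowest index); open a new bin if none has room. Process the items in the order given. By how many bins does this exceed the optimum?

Best-Fit: [11] [11] [11] [11] [11] [12] [12] [11] [11] [11] → 10 bins.
10 items exceed 10 (half the capacity), and no two of those can share a bin, so at least 10 bins are needed.
So 10 is already optimal.

0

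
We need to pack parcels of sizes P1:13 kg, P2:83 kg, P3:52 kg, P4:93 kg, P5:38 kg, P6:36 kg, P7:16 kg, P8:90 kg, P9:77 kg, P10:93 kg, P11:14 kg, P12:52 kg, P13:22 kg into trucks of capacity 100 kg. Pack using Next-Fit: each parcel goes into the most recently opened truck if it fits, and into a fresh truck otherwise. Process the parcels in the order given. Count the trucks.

Put P1 (13 kg) in truck 1; 87 kg remain.
Put P2 (83 kg) in truck 1; 4 kg remain.
Put P3 (52 kg) in truck 2; 48 kg remain.
Put P4 (93 kg) in truck 3; 7 kg remain.
Put P5 (38 kg) in truck 4; 62 kg remain.
Put P6 (36 kg) in truck 4; 26 kg remain.
Put P7 (16 kg) in truck 4; 10 kg remain.
Put P8 (90 kg) in truck 5; 10 kg remain.
Put P9 (77 kg) in truck 6; 23 kg remain.
Put P10 (93 kg) in truck 7; 7 kg remain.
Put P11 (14 kg) in truck 8; 86 kg remain.
Put P12 (52 kg) in truck 8; 34 kg remain.
Put P13 (22 kg) in truck 8; 12 kg remain.

8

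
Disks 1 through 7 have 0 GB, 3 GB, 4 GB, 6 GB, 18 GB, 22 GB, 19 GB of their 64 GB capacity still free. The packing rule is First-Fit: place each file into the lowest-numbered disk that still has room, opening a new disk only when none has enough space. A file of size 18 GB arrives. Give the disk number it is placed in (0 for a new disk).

Disks with room: disk 5 (18 GB), disk 6 (22 GB), disk 7 (19 GB).
The first with room is disk 5.

5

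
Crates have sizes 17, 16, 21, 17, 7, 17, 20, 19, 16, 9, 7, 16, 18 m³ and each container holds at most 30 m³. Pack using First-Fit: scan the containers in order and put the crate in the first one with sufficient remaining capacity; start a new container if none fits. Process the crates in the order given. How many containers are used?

10 containers

17 m³ → container 1 (remaining 13 m³)
16 m³ → container 2 (remaining 14 m³)
21 m³ → container 3 (remaining 9 m³)
17 m³ → container 4 (remaining 13 m³)
7 m³ → container 1 (remaining 6 m³)
17 m³ → container 5 (remaining 13 m³)
20 m³ → container 6 (remaining 10 m³)
19 m³ → container 7 (remaining 11 m³)
16 m³ → container 8 (remaining 14 m³)
9 m³ → container 2 (remaining 5 m³)
7 m³ → container 3 (remaining 2 m³)
16 m³ → container 9 (remaining 14 m³)
18 m³ → container 10 (remaining 12 m³)
Final containers: [17,7] [16,9] [21,7] [17] [17] [20] [19] [16] [16] [18].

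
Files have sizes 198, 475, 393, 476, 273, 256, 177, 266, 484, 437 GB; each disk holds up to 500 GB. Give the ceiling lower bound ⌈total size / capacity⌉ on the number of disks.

Total size = 198 + 475 + 393 + 476 + 273 + 256 + 177 + 266 + 484 + 437 = 3435 GB.
⌈3435 / 500⌉ = 7.

7 disks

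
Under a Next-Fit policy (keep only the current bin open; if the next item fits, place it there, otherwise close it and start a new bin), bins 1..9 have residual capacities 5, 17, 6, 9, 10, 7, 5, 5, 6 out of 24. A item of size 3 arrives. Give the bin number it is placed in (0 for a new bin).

9

Next-Fit only looks at bin 9, which has 6 free.
3 fits there.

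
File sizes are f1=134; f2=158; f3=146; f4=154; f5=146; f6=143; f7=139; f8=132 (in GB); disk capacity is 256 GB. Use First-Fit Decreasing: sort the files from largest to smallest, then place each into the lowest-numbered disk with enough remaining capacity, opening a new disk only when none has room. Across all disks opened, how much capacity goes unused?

Sorted descending: 158, 154, 146, 146, 143, 139, 134, 132.
disk 1: place 158 GB, 98 GB left
disk 2: place 154 GB, 102 GB left
disk 3: place 146 GB, 110 GB left
disk 4: place 146 GB, 110 GB left
disk 5: place 143 GB, 113 GB left
disk 6: place 139 GB, 117 GB left
disk 7: place 134 GB, 122 GB left
disk 8: place 132 GB, 124 GB left
8 disks × 256 GB = 2048 GB; used 1152 GB; unused 896 GB.

896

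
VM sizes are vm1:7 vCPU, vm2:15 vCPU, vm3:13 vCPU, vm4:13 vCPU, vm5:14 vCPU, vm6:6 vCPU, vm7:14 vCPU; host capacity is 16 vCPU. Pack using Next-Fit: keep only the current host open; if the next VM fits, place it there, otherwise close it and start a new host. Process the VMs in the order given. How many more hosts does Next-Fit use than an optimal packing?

1

Next-Fit: [7] [15] [13] [13] [14] [6] [14] → 7 hosts.
Total size 82 vCPU; any packing needs at least ⌈82/16⌉ = 6 hosts.
An optimal packing achieves that bound: [15] [14] [14] [13] [13] [7,6] → 6 hosts.
Excess: 7 − 6 = 1.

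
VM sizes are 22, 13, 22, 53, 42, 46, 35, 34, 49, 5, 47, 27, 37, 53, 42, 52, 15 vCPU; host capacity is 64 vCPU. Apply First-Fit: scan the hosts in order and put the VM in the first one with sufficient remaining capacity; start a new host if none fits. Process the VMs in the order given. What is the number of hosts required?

22 vCPU → host 1 (remaining 42 vCPU)
13 vCPU → host 1 (remaining 29 vCPU)
22 vCPU → host 1 (remaining 7 vCPU)
53 vCPU → host 2 (remaining 11 vCPU)
42 vCPU → host 3 (remaining 22 vCPU)
46 vCPU → host 4 (remaining 18 vCPU)
35 vCPU → host 5 (remaining 29 vCPU)
34 vCPU → host 6 (remaining 30 vCPU)
49 vCPU → host 7 (remaining 15 vCPU)
5 vCPU → host 1 (remaining 2 vCPU)
47 vCPU → host 8 (remaining 17 vCPU)
27 vCPU → host 5 (remaining 2 vCPU)
37 vCPU → host 9 (remaining 27 vCPU)
53 vCPU → host 10 (remaining 11 vCPU)
42 vCPU → host 11 (remaining 22 vCPU)
52 vCPU → host 12 (remaining 12 vCPU)
15 vCPU → host 3 (remaining 7 vCPU)

12 hosts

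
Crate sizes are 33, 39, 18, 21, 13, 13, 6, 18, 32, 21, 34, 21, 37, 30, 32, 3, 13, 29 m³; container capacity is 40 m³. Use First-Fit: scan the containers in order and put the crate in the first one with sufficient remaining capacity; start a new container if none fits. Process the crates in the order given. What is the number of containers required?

12 containers

33 m³ → container 1 (remaining 7 m³)
39 m³ → container 2 (remaining 1 m³)
18 m³ → container 3 (remaining 22 m³)
21 m³ → container 3 (remaining 1 m³)
13 m³ → container 4 (remaining 27 m³)
13 m³ → container 4 (remaining 14 m³)
6 m³ → container 1 (remaining 1 m³)
18 m³ → container 5 (remaining 22 m³)
32 m³ → container 6 (remaining 8 m³)
21 m³ → container 5 (remaining 1 m³)
34 m³ → container 7 (remaining 6 m³)
21 m³ → container 8 (remaining 19 m³)
37 m³ → container 9 (remaining 3 m³)
30 m³ → container 10 (remaining 10 m³)
32 m³ → container 11 (remaining 8 m³)
3 m³ → container 4 (remaining 11 m³)
13 m³ → container 8 (remaining 6 m³)
29 m³ → container 12 (remaining 11 m³)
Final containers: [33,6] [39] [18,21] [13,13,3] [18,21] [32] [34] [21,13] [37] [30] [32] [29].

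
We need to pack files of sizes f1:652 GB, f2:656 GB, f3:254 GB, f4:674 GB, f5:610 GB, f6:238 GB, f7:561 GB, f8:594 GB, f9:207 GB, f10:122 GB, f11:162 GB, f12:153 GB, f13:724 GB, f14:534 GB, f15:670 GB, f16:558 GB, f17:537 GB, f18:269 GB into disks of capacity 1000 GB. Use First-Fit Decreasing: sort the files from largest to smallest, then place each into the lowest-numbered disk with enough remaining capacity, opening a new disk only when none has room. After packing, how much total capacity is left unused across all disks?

2825

Sorted descending: 724, 674, 670, 656, 652, 610, 594, 561, 558, 537, 534, 269, 254, 238, 207, 162, 153, 122.
disk 1: place 724 GB, 276 GB left
disk 2: place 674 GB, 326 GB left
disk 3: place 670 GB, 330 GB left
disk 4: place 656 GB, 344 GB left
disk 5: place 652 GB, 348 GB left
disk 6: place 610 GB, 390 GB left
disk 7: place 594 GB, 406 GB left
disk 8: place 561 GB, 439 GB left
disk 9: place 558 GB, 442 GB left
disk 10: place 537 GB, 463 GB left
disk 11: place 534 GB, 466 GB left
disk 1: place 269 GB, 7 GB left
disk 2: place 254 GB, 72 GB left
disk 3: place 238 GB, 92 GB left
disk 4: place 207 GB, 137 GB left
disk 5: place 162 GB, 186 GB left
disk 5: place 153 GB, 33 GB left
disk 4: place 122 GB, 15 GB left
11 disks × 1000 GB = 11000 GB; used 8175 GB; unused 2825 GB.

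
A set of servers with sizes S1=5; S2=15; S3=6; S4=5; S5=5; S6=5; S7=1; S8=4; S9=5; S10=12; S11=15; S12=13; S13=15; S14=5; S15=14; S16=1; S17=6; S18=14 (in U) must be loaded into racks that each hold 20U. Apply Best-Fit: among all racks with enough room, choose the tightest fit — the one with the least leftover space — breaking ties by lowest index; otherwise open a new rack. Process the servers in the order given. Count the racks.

9 racks

Put S1 (5U) in rack 1; 15U remain.
Put S2 (15U) in rack 1; 0U remain.
Put S3 (6U) in rack 2; 14U remain.
Put S4 (5U) in rack 2; 9U remain.
Put S5 (5U) in rack 2; 4U remain.
Put S6 (5U) in rack 3; 15U remain.
Put S7 (1U) in rack 2; 3U remain.
Put S8 (4U) in rack 3; 11U remain.
Put S9 (5U) in rack 3; 6U remain.
Put S10 (12U) in rack 4; 8U remain.
Put S11 (15U) in rack 5; 5U remain.
Put S12 (13U) in rack 6; 7U remain.
Put S13 (15U) in rack 7; 5U remain.
Put S14 (5U) in rack 5; 0U remain.
Put S15 (14U) in rack 8; 6U remain.
Put S16 (1U) in rack 2; 2U remain.
Put S17 (6U) in rack 3; 0U remain.
Put S18 (14U) in rack 9; 6U remain.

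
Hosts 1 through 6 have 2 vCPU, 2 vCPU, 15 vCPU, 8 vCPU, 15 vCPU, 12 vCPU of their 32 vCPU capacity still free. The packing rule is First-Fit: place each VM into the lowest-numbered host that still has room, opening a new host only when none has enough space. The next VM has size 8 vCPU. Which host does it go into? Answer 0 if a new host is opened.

3

Hosts with room: host 3 (15 vCPU), host 4 (8 vCPU), host 5 (15 vCPU), host 6 (12 vCPU).
The first with room is host 3.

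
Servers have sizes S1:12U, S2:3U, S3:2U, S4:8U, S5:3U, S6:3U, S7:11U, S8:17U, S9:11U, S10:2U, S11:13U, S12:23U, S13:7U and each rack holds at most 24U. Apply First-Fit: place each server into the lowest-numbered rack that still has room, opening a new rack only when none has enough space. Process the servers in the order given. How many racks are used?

Put S1 (12U) in rack 1; 12U remain.
Put S2 (3U) in rack 1; 9U remain.
Put S3 (2U) in rack 1; 7U remain.
Put S4 (8U) in rack 2; 16U remain.
Put S5 (3U) in rack 1; 4U remain.
Put S6 (3U) in rack 1; 1U remain.
Put S7 (11U) in rack 2; 5U remain.
Put S8 (17U) in rack 3; 7U remain.
Put S9 (11U) in rack 4; 13U remain.
Put S10 (2U) in rack 2; 3U remain.
Put S11 (13U) in rack 4; 0U remain.
Put S12 (23U) in rack 5; 1U remain.
Put S13 (7U) in rack 3; 0U remain.

5 racks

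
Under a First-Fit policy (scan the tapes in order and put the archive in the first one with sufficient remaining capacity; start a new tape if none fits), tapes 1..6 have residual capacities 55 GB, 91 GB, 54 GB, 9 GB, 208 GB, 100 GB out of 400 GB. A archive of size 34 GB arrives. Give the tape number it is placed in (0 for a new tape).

1

Tapes with room: tape 1 (55 GB), tape 2 (91 GB), tape 3 (54 GB), tape 5 (208 GB), tape 6 (100 GB).
The first with room is tape 1.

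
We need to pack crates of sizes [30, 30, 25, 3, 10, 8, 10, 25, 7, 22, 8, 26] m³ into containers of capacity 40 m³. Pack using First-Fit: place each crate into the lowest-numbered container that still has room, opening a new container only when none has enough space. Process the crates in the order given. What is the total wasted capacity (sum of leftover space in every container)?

container 1: place 30 m³, 10 m³ left
container 2: place 30 m³, 10 m³ left
container 3: place 25 m³, 15 m³ left
container 1: place 3 m³, 7 m³ left
container 2: place 10 m³, 0 m³ left
container 3: place 8 m³, 7 m³ left
container 4: place 10 m³, 30 m³ left
container 4: place 25 m³, 5 m³ left
container 1: place 7 m³, 0 m³ left
container 5: place 22 m³, 18 m³ left
container 5: place 8 m³, 10 m³ left
container 6: place 26 m³, 14 m³ left
6 containers × 40 m³ = 240 m³; used 204 m³; unused 36 m³.

36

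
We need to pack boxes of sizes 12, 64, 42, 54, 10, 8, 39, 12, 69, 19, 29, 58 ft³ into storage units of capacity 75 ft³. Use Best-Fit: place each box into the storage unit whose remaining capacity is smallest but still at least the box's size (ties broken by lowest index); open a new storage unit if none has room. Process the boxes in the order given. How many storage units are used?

storage unit 1: place 12 ft³, 63 ft³ left
storage unit 2: place 64 ft³, 11 ft³ left
storage unit 1: place 42 ft³, 21 ft³ left
storage unit 3: place 54 ft³, 21 ft³ left
storage unit 2: place 10 ft³, 1 ft³ left
storage unit 1: place 8 ft³, 13 ft³ left
storage unit 4: place 39 ft³, 36 ft³ left
storage unit 1: place 12 ft³, 1 ft³ left
storage unit 5: place 69 ft³, 6 ft³ left
storage unit 3: place 19 ft³, 2 ft³ left
storage unit 4: place 29 ft³, 7 ft³ left
storage unit 6: place 58 ft³, 17 ft³ left

6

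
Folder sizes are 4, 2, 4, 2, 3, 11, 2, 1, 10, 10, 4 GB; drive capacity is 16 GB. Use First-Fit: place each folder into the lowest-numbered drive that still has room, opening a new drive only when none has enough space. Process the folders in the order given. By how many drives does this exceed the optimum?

First-Fit: [4,2,4,2,3,1] [11,2] [10,4] [10] → 4 drives.
Total size 53 GB; any packing needs at least ⌈53/16⌉ = 4 drives.
So 4 is already optimal.

0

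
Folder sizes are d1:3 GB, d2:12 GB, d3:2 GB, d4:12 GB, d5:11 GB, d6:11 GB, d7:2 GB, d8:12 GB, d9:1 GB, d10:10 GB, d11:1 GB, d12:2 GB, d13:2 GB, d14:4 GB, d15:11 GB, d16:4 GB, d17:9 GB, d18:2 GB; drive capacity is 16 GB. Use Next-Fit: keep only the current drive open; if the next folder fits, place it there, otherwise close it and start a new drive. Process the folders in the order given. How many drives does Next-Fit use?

drive 1: place d1 (3 GB), 13 GB left
drive 1: place d2 (12 GB), 1 GB left
drive 2: place d3 (2 GB), 14 GB left
drive 2: place d4 (12 GB), 2 GB left
drive 3: place d5 (11 GB), 5 GB left
drive 4: place d6 (11 GB), 5 GB left
drive 4: place d7 (2 GB), 3 GB left
drive 5: place d8 (12 GB), 4 GB left
drive 5: place d9 (1 GB), 3 GB left
drive 6: place d10 (10 GB), 6 GB left
drive 6: place d11 (1 GB), 5 GB left
drive 6: place d12 (2 GB), 3 GB left
drive 6: place d13 (2 GB), 1 GB left
drive 7: place d14 (4 GB), 12 GB left
drive 7: place d15 (11 GB), 1 GB left
drive 8: place d16 (4 GB), 12 GB left
drive 8: place d17 (9 GB), 3 GB left
drive 8: place d18 (2 GB), 1 GB left

8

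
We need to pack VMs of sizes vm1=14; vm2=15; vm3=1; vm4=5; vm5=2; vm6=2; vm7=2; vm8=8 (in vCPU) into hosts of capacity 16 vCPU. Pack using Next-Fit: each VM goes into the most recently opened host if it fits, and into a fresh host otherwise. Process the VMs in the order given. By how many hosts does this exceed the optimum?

Next-Fit: [14] [15,1] [5,2,2,2] [8] → 4 hosts.
Total size 49 vCPU; any packing needs at least ⌈49/16⌉ = 4 hosts.
So 4 is already optimal.

0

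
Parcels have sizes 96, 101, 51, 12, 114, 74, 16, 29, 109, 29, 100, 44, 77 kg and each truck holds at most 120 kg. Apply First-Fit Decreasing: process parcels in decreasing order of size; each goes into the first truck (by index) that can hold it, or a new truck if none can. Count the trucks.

Sorted descending: 114, 109, 101, 100, 96, 77, 74, 51, 44, 29, 29, 16, 12.
114 kg → truck 1 (remaining 6 kg)
109 kg → truck 2 (remaining 11 kg)
101 kg → truck 3 (remaining 19 kg)
100 kg → truck 4 (remaining 20 kg)
96 kg → truck 5 (remaining 24 kg)
77 kg → truck 6 (remaining 43 kg)
74 kg → truck 7 (remaining 46 kg)
51 kg → truck 8 (remaining 69 kg)
44 kg → truck 7 (remaining 2 kg)
29 kg → truck 6 (remaining 14 kg)
29 kg → truck 8 (remaining 40 kg)
16 kg → truck 3 (remaining 3 kg)
12 kg → truck 4 (remaining 8 kg)
Final trucks: [114] [109] [101,16] [100,12] [96] [77,29] [74,44] [51,29].

8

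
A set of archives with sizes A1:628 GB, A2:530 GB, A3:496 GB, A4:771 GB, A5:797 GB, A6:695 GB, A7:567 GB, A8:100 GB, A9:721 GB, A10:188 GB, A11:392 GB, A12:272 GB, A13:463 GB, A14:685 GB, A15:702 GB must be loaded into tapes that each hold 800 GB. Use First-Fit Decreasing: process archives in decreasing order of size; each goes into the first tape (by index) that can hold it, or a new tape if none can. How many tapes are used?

Sorted descending: 797, 771, 721, 702, 695, 685, 628, 567, 530, 496, 463, 392, 272, 188, 100.
tape 1: place 797 GB, 3 GB left
tape 2: place 771 GB, 29 GB left
tape 3: place 721 GB, 79 GB left
tape 4: place 702 GB, 98 GB left
tape 5: place 695 GB, 105 GB left
tape 6: place 685 GB, 115 GB left
tape 7: place 628 GB, 172 GB left
tape 8: place 567 GB, 233 GB left
tape 9: place 530 GB, 270 GB left
tape 10: place 496 GB, 304 GB left
tape 11: place 463 GB, 337 GB left
tape 12: place 392 GB, 408 GB left
tape 10: place 272 GB, 32 GB left
tape 8: place 188 GB, 45 GB left
tape 5: place 100 GB, 5 GB left

12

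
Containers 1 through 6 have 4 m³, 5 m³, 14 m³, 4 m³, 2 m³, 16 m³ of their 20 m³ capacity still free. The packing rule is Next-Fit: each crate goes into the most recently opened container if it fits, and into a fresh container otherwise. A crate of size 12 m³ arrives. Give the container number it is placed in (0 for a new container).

6

Next-Fit only looks at container 6, which has 16 m³ free.
12 m³ fits there.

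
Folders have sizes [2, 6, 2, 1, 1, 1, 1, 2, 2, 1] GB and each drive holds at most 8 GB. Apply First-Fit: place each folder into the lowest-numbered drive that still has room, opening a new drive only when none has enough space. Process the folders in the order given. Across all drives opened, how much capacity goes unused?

5

Put 2 GB in drive 1; 6 GB remain.
Put 6 GB in drive 1; 0 GB remain.
Put 2 GB in drive 2; 6 GB remain.
Put 1 GB in drive 2; 5 GB remain.
Put 1 GB in drive 2; 4 GB remain.
Put 1 GB in drive 2; 3 GB remain.
Put 1 GB in drive 2; 2 GB remain.
Put 2 GB in drive 2; 0 GB remain.
Put 2 GB in drive 3; 6 GB remain.
Put 1 GB in drive 3; 5 GB remain.
3 drives × 8 GB = 24 GB; used 19 GB; unused 5 GB.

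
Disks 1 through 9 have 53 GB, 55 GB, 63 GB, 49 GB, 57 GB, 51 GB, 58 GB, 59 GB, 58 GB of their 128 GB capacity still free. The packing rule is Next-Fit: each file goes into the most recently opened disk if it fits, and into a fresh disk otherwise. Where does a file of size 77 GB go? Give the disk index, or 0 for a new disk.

Next-Fit only looks at disk 9, which has 58 GB free.
77 GB does not fit, so a new disk is opened.

0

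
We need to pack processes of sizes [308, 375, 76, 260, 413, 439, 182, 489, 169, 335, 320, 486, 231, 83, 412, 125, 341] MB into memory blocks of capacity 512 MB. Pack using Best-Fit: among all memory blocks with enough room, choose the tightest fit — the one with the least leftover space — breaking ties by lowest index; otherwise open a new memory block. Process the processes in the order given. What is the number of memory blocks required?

12

Put 308 MB in memory block 1; 204 MB remain.
Put 375 MB in memory block 2; 137 MB remain.
Put 76 MB in memory block 2; 61 MB remain.
Put 260 MB in memory block 3; 252 MB remain.
Put 413 MB in memory block 4; 99 MB remain.
Put 439 MB in memory block 5; 73 MB remain.
Put 182 MB in memory block 1; 22 MB remain.
Put 489 MB in memory block 6; 23 MB remain.
Put 169 MB in memory block 3; 83 MB remain.
Put 335 MB in memory block 7; 177 MB remain.
Put 320 MB in memory block 8; 192 MB remain.
Put 486 MB in memory block 9; 26 MB remain.
Put 231 MB in memory block 10; 281 MB remain.
Put 83 MB in memory block 3; 0 MB remain.
Put 412 MB in memory block 11; 100 MB remain.
Put 125 MB in memory block 7; 52 MB remain.
Put 341 MB in memory block 12; 171 MB remain.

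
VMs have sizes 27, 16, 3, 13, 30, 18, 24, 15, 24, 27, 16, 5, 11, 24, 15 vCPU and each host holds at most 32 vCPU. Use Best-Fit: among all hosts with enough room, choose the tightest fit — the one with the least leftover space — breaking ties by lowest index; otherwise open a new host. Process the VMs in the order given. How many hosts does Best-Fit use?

host 1: place 27 vCPU, 5 vCPU left
host 2: place 16 vCPU, 16 vCPU left
host 1: place 3 vCPU, 2 vCPU left
host 2: place 13 vCPU, 3 vCPU left
host 3: place 30 vCPU, 2 vCPU left
host 4: place 18 vCPU, 14 vCPU left
host 5: place 24 vCPU, 8 vCPU left
host 6: place 15 vCPU, 17 vCPU left
host 7: place 24 vCPU, 8 vCPU left
host 8: place 27 vCPU, 5 vCPU left
host 6: place 16 vCPU, 1 vCPU left
host 8: place 5 vCPU, 0 vCPU left
host 4: place 11 vCPU, 3 vCPU left
host 9: place 24 vCPU, 8 vCPU left
host 10: place 15 vCPU, 17 vCPU left

10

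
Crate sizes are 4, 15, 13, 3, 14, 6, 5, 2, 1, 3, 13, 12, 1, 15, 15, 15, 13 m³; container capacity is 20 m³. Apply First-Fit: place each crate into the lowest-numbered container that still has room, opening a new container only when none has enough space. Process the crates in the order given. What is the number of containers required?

container 1: place 4 m³, 16 m³ left
container 1: place 15 m³, 1 m³ left
container 2: place 13 m³, 7 m³ left
container 2: place 3 m³, 4 m³ left
container 3: place 14 m³, 6 m³ left
container 3: place 6 m³, 0 m³ left
container 4: place 5 m³, 15 m³ left
container 2: place 2 m³, 2 m³ left
container 1: place 1 m³, 0 m³ left
container 4: place 3 m³, 12 m³ left
container 5: place 13 m³, 7 m³ left
container 4: place 12 m³, 0 m³ left
container 2: place 1 m³, 1 m³ left
container 6: place 15 m³, 5 m³ left
container 7: place 15 m³, 5 m³ left
container 8: place 15 m³, 5 m³ left
container 9: place 13 m³, 7 m³ left
Final containers: [4,15,1] [13,3,2,1] [14,6] [5,3,12] [13] [15] [15] [15] [13].

9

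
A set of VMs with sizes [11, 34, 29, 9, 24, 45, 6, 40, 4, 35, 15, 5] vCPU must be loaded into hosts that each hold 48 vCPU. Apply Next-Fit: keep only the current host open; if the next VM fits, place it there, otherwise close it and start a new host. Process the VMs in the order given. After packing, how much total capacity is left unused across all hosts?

11 vCPU → host 1 (remaining 37 vCPU)
34 vCPU → host 1 (remaining 3 vCPU)
29 vCPU → host 2 (remaining 19 vCPU)
9 vCPU → host 2 (remaining 10 vCPU)
24 vCPU → host 3 (remaining 24 vCPU)
45 vCPU → host 4 (remaining 3 vCPU)
6 vCPU → host 5 (remaining 42 vCPU)
40 vCPU → host 5 (remaining 2 vCPU)
4 vCPU → host 6 (remaining 44 vCPU)
35 vCPU → host 6 (remaining 9 vCPU)
15 vCPU → host 7 (remaining 33 vCPU)
5 vCPU → host 7 (remaining 28 vCPU)
7 hosts × 48 vCPU = 336 vCPU; used 257 vCPU; unused 79 vCPU.

79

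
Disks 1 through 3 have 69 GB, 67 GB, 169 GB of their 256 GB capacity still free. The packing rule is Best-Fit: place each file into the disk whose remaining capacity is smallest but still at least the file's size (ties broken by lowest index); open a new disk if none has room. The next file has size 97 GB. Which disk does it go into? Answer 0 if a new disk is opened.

Disks with room: disk 3 (169 GB).
Tightest fit is disk 3 with 169 GB free.

3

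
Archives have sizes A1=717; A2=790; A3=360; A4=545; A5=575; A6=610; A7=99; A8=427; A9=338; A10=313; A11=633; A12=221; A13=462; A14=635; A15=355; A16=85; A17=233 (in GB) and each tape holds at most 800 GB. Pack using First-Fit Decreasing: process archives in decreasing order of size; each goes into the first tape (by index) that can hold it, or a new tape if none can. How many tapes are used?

10

Sorted descending: 790, 717, 635, 633, 610, 575, 545, 462, 427, 360, 355, 338, 313, 233, 221, 99, 85.
Put 790 GB in tape 1; 10 GB remain.
Put 717 GB in tape 2; 83 GB remain.
Put 635 GB in tape 3; 165 GB remain.
Put 633 GB in tape 4; 167 GB remain.
Put 610 GB in tape 5; 190 GB remain.
Put 575 GB in tape 6; 225 GB remain.
Put 545 GB in tape 7; 255 GB remain.
Put 462 GB in tape 8; 338 GB remain.
Put 427 GB in tape 9; 373 GB remain.
Put 360 GB in tape 9; 13 GB remain.
Put 355 GB in tape 10; 445 GB remain.
Put 338 GB in tape 8; 0 GB remain.
Put 313 GB in tape 10; 132 GB remain.
Put 233 GB in tape 7; 22 GB remain.
Put 221 GB in tape 6; 4 GB remain.
Put 99 GB in tape 3; 66 GB remain.
Put 85 GB in tape 4; 82 GB remain.
Final tapes: [790] [717] [635,99] [633,85] [610] [575,221] [545,233] [462,338] [427,360] [355,313].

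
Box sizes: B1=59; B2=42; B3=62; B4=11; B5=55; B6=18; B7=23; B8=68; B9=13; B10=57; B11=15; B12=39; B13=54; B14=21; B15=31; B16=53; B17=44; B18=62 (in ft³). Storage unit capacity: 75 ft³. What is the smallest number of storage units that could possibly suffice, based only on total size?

10 storage units

Total size = 59 + 42 + 62 + 11 + 55 + 18 + 23 + 68 + 13 + 57 + 15 + 39 + 54 + 21 + 31 + 53 + 44 + 62 = 727 ft³.
⌈727 / 75⌉ = 10.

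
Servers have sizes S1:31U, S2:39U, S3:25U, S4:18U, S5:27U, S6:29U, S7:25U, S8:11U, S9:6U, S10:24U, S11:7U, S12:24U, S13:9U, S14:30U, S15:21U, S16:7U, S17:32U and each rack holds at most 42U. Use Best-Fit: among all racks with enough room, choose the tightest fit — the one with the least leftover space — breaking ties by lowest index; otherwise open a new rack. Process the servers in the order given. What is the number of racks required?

11

rack 1: place S1 (31U), 11U left
rack 2: place S2 (39U), 3U left
rack 3: place S3 (25U), 17U left
rack 4: place S4 (18U), 24U left
rack 5: place S5 (27U), 15U left
rack 6: place S6 (29U), 13U left
rack 7: place S7 (25U), 17U left
rack 1: place S8 (11U), 0U left
rack 6: place S9 (6U), 7U left
rack 4: place S10 (24U), 0U left
rack 6: place S11 (7U), 0U left
rack 8: place S12 (24U), 18U left
rack 5: place S13 (9U), 6U left
rack 9: place S14 (30U), 12U left
rack 10: place S15 (21U), 21U left
rack 9: place S16 (7U), 5U left
rack 11: place S17 (32U), 10U left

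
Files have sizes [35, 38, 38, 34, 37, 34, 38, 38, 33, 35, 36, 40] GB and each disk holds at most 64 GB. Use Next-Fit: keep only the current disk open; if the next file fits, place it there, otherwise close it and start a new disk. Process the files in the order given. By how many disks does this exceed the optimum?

Next-Fit: [35] [38] [38] [34] [37] [34] [38] [38] [33] [35] [36] [40] → 12 disks.
12 files exceed 32 GB (half the capacity), and no two of those can share a disk, so at least 12 disks are needed.
So 12 is already optimal.

0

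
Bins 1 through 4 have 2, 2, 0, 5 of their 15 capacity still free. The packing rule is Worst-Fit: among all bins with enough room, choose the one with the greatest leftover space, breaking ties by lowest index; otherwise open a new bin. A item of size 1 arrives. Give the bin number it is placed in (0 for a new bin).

Bins with room: bin 1 (2), bin 2 (2), bin 4 (5).
Most room is bin 4 with 5 free.

4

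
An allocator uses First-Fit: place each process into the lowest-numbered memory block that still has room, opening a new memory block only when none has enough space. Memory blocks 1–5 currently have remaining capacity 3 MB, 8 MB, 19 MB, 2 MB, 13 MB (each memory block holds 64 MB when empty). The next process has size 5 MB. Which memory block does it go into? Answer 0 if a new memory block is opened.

Memory blocks with room: memory block 2 (8 MB), memory block 3 (19 MB), memory block 5 (13 MB).
The first with room is memory block 2.

2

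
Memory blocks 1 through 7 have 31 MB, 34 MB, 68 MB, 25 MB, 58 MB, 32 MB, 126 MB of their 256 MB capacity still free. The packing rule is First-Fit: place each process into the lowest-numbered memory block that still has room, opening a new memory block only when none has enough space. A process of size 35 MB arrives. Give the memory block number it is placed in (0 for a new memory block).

Memory blocks with room: memory block 3 (68 MB), memory block 5 (58 MB), memory block 7 (126 MB).
The first with room is memory block 3.

3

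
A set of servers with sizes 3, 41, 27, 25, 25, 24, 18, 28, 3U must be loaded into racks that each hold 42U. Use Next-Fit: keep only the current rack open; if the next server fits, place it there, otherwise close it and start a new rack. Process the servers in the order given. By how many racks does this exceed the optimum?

Next-Fit: [3] [41] [27] [25] [25] [24,18] [28,3] → 7 racks.
6 servers exceed 21U (half the capacity), and no two of those can share a rack, so at least 6 racks are needed.
An optimal packing achieves that bound: [41] [28,3,3] [27] [25] [25] [24,18] → 6 racks.
Excess: 7 − 6 = 1.

1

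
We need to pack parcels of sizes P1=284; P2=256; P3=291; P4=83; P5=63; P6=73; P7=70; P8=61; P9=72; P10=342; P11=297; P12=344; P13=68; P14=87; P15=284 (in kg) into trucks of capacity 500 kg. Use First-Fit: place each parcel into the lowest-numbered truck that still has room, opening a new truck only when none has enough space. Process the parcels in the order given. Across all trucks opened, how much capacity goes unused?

truck 1: place P1 (284 kg), 216 kg left
truck 2: place P2 (256 kg), 244 kg left
truck 3: place P3 (291 kg), 209 kg left
truck 1: place P4 (83 kg), 133 kg left
truck 1: place P5 (63 kg), 70 kg left
truck 2: place P6 (73 kg), 171 kg left
truck 1: place P7 (70 kg), 0 kg left
truck 2: place P8 (61 kg), 110 kg left
truck 2: place P9 (72 kg), 38 kg left
truck 4: place P10 (342 kg), 158 kg left
truck 5: place P11 (297 kg), 203 kg left
truck 6: place P12 (344 kg), 156 kg left
truck 3: place P13 (68 kg), 141 kg left
truck 3: place P14 (87 kg), 54 kg left
truck 7: place P15 (284 kg), 216 kg left
7 trucks × 500 kg = 3500 kg; used 2675 kg; unused 825 kg.

825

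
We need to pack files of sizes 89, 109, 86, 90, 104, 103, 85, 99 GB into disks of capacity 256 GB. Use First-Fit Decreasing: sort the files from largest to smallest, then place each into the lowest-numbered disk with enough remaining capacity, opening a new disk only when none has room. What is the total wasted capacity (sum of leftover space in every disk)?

259

Sorted descending: 109, 104, 103, 99, 90, 89, 86, 85.
109 GB → disk 1 (remaining 147 GB)
104 GB → disk 1 (remaining 43 GB)
103 GB → disk 2 (remaining 153 GB)
99 GB → disk 2 (remaining 54 GB)
90 GB → disk 3 (remaining 166 GB)
89 GB → disk 3 (remaining 77 GB)
86 GB → disk 4 (remaining 170 GB)
85 GB → disk 4 (remaining 85 GB)
4 disks × 256 GB = 1024 GB; used 765 GB; unused 259 GB.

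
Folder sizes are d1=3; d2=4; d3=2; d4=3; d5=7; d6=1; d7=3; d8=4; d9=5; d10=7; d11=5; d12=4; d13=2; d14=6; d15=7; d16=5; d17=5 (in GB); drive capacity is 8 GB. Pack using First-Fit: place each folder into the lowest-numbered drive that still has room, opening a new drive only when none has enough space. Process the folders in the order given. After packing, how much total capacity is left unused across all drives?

15

drive 1: place d1 (3 GB), 5 GB left
drive 1: place d2 (4 GB), 1 GB left
drive 2: place d3 (2 GB), 6 GB left
drive 2: place d4 (3 GB), 3 GB left
drive 3: place d5 (7 GB), 1 GB left
drive 1: place d6 (1 GB), 0 GB left
drive 2: place d7 (3 GB), 0 GB left
drive 4: place d8 (4 GB), 4 GB left
drive 5: place d9 (5 GB), 3 GB left
drive 6: place d10 (7 GB), 1 GB left
drive 7: place d11 (5 GB), 3 GB left
drive 4: place d12 (4 GB), 0 GB left
drive 5: place d13 (2 GB), 1 GB left
drive 8: place d14 (6 GB), 2 GB left
drive 9: place d15 (7 GB), 1 GB left
drive 10: place d16 (5 GB), 3 GB left
drive 11: place d17 (5 GB), 3 GB left
11 drives × 8 GB = 88 GB; used 73 GB; unused 15 GB.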